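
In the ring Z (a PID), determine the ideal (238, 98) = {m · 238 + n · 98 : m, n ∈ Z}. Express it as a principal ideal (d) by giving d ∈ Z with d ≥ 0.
(238, 98) = (14); d = 14

In the PID Z, (a, b) is generated by gcd(a, b). Compute gcd(238, 98) with the extended Euclidean algorithm, tracking rows (r, s, t) with s·238 + t·98 = r:
  row A: (238, 1, 0)   [1·238 + 0·98 = 238]
  row B: (98, 0, 1)   [0·238 + 1·98 = 98]
  238 = 2·98 + 42   → row C = row A − 2·row B = (42, 1, −2)   [check: 1·238 − 2·98 = 42]
  98 = 2·42 + 14   → row D = row B − 2·row C = (14, −2, 5)   [check: −2·238 + 5·98 = 14]
  42 = 3·14 + 0   → remainder 0, stop. gcd = 14 (last nonzero row D).
So gcd(238, 98) = 14, with Bézout identity −2·238 + 5·98 = 14. Containment (⊇): the Bézout identity exhibits 14 as an element of (238, 98), giving (14) ⊆ (238, 98). Containment (⊆): since 14 | 238 and 14 | 98 (238 = 14·17, 98 = 14·7), every Z-linear combination of 238 and 98 is divisible by 14, so (238, 98) ⊆ (14). Therefore (238, 98) = (14), d = 14.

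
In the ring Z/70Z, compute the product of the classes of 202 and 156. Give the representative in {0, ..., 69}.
Reduce the factors first: 202 ≡ 62, 156 ≡ 16 (mod 70), so 202 · 156 ≡ 62 · 16 (mod 70). 62 · 16 = 992. Dividing by 70: 992 = 14·70 + 12. So (202 · 156) mod 70 = 12.

Final answer: 12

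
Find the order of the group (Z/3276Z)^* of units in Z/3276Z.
|(Z/3276Z)^*| = 864

(Z/3276Z)^* consists of the classes a with gcd(a, 3276) = 1, so its order is φ(3276). φ is multiplicative, with φ(p^e) = p^e − p^(e−1). Factorise 3276 = 2^2 · 3^2 · 7 · 13. Then
  φ(3276) = (2^2 − 2^1) · (3^2 − 3^1) · (7 − 1) · (13 − 1) = 2 · 6 · 6 · 12 = 864.
Thus |(Z/3276Z)^*| = 864.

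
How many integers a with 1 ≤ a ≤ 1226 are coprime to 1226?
612

The number of a ∈ {1, ..., 1226} with gcd(a, 1226) = 1 is by definition Euler's totient φ(1226). φ is multiplicative, with φ(p^e) = p^e − p^(e−1). Factorise 1226 = 2 · 613. Then
  φ(1226) = (2 − 1) · (613 − 1) = 1 · 612 = 612.
So there are 612 such integers.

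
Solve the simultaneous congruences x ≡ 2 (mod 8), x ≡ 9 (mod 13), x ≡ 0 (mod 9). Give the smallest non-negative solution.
The moduli 8, 13, 9 are pairwise coprime, so by the CRT there is a unique solution mod 8·13·9 = 936.
Solve by successive substitution. Start with x ≡ 2 (mod 8).
  Combine with x ≡ 9 (mod 13): write x = 2 + 8·t and require 2 + 8·t ≡ 9 (mod 13), i.e. 8·t ≡ 9 − 2 ≡ 7 (mod 13). Since 8^(−1) ≡ 5 (mod 13), t ≡ 5·7 ≡ 9 (mod 13). So x ≡ 2 + 8·9 = 74 (mod 104).
  Combine with x ≡ 0 (mod 9): write x = 74 + 104·t and require 74 + 104·t ≡ 0 (mod 9), i.e. 104·t ≡ 0 − 74 ≡ 7 (mod 9). Since 104^(−1) ≡ 2 (mod 9) (104 ≡ 5 (mod 9)), t ≡ 2·7 ≡ 5 (mod 9). So x ≡ 74 + 104·5 = 594 (mod 936).
Unique solution in [0, 936): x = 594.

Final answer: x ≡ 594 (mod 936); the representative in [0, 936) is 594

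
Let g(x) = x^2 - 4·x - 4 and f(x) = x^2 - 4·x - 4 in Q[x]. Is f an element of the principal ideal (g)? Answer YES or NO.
In Q[x] the ideal (g) consists of all multiples of g, so f ∈ (g) iff g | f, i.e. iff the remainder of f on division by g is 0. Divide f by g (g is monic, so eliminate the leading term of the running remainder at each step):
  leading term x^2: subtract (1)·g(x) = x^2 - 4·x - 4, leaving 0
The remainder is 0, so f(x) = g(x) · h(x) with h(x) = 1. Hence g | f, i.e. f ∈ (g).

Final answer: YES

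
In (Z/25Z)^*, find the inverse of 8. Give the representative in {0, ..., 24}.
8^(−1) ≡ 22 (mod 25)

Apply the extended Euclidean algorithm to (25, 8), tracking rows (r, s, t) with s·25 + t·8 = r. Each division r_prev = q·r_cur + r_new produces the new row as (previous row) − q·(current row):
  row A: (25, 1, 0)   [1·25 + 0·8 = 25]
  row B: (8, 0, 1)   [0·25 + 1·8 = 8]
  25 = 3·8 + 1   → row C = row A − 3·row B = (1, 1, −3)   [check: 1·25 − 3·8 = 1]
  8 = 8·1 + 0   → remainder 0, stop. gcd = 1 (last nonzero row C).
The gcd is 1, so 8 is invertible mod 25. The last nonzero row gives 1·25 − 3·8 = 1, so t = −3. So 8^(−1) ≡ −3 ≡ 22 (mod 25). Verify: 8 · 22 = 176 ≡ 1 (mod 25). ✓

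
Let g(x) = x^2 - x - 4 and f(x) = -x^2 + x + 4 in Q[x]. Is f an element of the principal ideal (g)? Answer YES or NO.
YES

In Q[x] the ideal (g) consists of all multiples of g, so f ∈ (g) iff g | f, i.e. iff the remainder of f on division by g is 0. Divide f by g (g is monic, so eliminate the leading term of the running remainder at each step):
  leading term -x^2: subtract (-1)·g(x) = -x^2 + x + 4, leaving 0
The remainder is 0, so f(x) = g(x) · h(x) with h(x) = -1. Hence g | f, i.e. f ∈ (g).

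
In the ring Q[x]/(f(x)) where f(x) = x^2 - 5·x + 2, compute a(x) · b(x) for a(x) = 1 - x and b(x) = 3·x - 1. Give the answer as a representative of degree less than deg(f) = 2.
First multiply in Q[x] without reducing: a · b = -3·x^2 + 4·x - 1. Now divide by f(x) = x^2 - 5·x + 2, eliminating the leading term at each step:
  leading term -3·x^2: subtract (-3)·f(x) = -3·x^2 + 15·x - 6, leaving 5 - 11·x
The degree is now < 2, so this is the remainder. Hence a · b ≡ 5 - 11·x in Q[x]/(f).

Final answer: a · b ≡ 5 - 11·x (mod f(x))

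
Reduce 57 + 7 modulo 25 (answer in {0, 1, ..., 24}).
14

Reduce the summands first: 57 ≡ 7 (mod 25), so 57 + 7 ≡ 7 + 7 (mod 25). 7 + 7 = 14; 14 = 0·25 + 14, so (57 + 7) mod 25 = 14.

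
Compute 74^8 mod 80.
Use repeated squaring. Binary(8) = 1000. Walk through the bits of the exponent 8 left-to-right: at each bit after the leading one, square the running value, then multiply by 74 if the bit is 1 (always reducing mod 80):
  bit 1 = 1 (leading): start with 74.
  bit 2 = 0: square 74^2 = 5476 ≡ 36 (mod 80).
  bit 3 = 0: square 36^2 = 1296 ≡ 16 (mod 80).
  bit 4 = 0: square 16^2 = 256 ≡ 16 (mod 80).
Final value: 74^8 ≡ 16 (mod 80).

Final answer: 16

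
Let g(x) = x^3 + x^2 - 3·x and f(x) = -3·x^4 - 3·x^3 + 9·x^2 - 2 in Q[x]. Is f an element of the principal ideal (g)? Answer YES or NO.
NO

In Q[x] the ideal (g) consists of all multiples of g, so f ∈ (g) iff g | f, i.e. iff the remainder of f on division by g is 0. Divide f by g (g is monic, so eliminate the leading term of the running remainder at each step):
  leading term -3·x^4: subtract (-3·x)·g(x) = -3·x^4 - 3·x^3 + 9·x^2, leaving -2
The remainder r(x) = -2 ≠ 0 (and deg r < deg g), so g ∤ f, i.e. f ∉ (g).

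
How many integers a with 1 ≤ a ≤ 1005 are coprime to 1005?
528

The number of a ∈ {1, ..., 1005} with gcd(a, 1005) = 1 is by definition Euler's totient φ(1005). φ is multiplicative, with φ(p^e) = p^e − p^(e−1). Factorise 1005 = 3 · 5 · 67. Then
  φ(1005) = (3 − 1) · (5 − 1) · (67 − 1) = 2 · 4 · 66 = 528.
So there are 528 such integers.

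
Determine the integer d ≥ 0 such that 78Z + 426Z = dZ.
In the PID Z, (a, b) is generated by gcd(a, b). Compute gcd(426, 78) with the extended Euclidean algorithm, tracking rows (r, s, t) with s·426 + t·78 = r:
  row A: (426, 1, 0)   [1·426 + 0·78 = 426]
  row B: (78, 0, 1)   [0·426 + 1·78 = 78]
  426 = 5·78 + 36   → row C = row A − 5·row B = (36, 1, −5)   [check: 1·426 − 5·78 = 36]
  78 = 2·36 + 6   → row D = row B − 2·row C = (6, −2, 11)   [check: −2·426 + 11·78 = 6]
  36 = 6·6 + 0   → remainder 0, stop. gcd = 6 (last nonzero row D).
So gcd(78, 426) = 6, with Bézout identity −2·426 + 11·78 = 6. Containment (⊇): the Bézout identity exhibits 6 as an element of (78, 426), giving (6) ⊆ (78, 426). Containment (⊆): since 6 | 78 and 6 | 426 (78 = 6·13, 426 = 6·71), every Z-linear combination of 78 and 426 is divisible by 6, so (78, 426) ⊆ (6). Therefore (78, 426) = (6), d = 6.

Final answer: (78, 426) = (6); d = 6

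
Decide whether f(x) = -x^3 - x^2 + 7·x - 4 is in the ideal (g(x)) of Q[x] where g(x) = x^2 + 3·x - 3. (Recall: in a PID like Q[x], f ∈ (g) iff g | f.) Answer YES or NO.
In Q[x] the ideal (g) consists of all multiples of g, so f ∈ (g) iff g | f, i.e. iff the remainder of f on division by g is 0. Divide f by g (g is monic, so eliminate the leading term of the running remainder at each step):
  leading term -x^3: subtract (-x)·g(x) = -x^3 - 3·x^2 + 3·x, leaving 2·x^2 + 4·x - 4
  leading term 2·x^2: subtract (2)·g(x) = 2·x^2 + 6·x - 6, leaving 2 - 2·x
The remainder r(x) = 2 - 2·x ≠ 0 (and deg r < deg g), so g ∤ f, i.e. f ∉ (g).

Final answer: NO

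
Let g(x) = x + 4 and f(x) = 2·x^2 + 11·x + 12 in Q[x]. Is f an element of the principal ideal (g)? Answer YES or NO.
YES

In Q[x] the ideal (g) consists of all multiples of g, so f ∈ (g) iff g | f, i.e. iff the remainder of f on division by g is 0. Divide f by g (g is monic, so eliminate the leading term of the running remainder at each step):
  leading term 2·x^2: subtract (2·x)·g(x) = 2·x^2 + 8·x, leaving 3·x + 12
  leading term 3·x: subtract (3)·g(x) = 3·x + 12, leaving 0
The remainder is 0, so f(x) = g(x) · h(x) with h(x) = 2·x + 3. Hence g | f, i.e. f ∈ (g).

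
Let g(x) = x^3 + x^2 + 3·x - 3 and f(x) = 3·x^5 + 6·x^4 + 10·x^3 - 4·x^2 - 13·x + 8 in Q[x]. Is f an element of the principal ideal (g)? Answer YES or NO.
In Q[x] the ideal (g) consists of all multiples of g, so f ∈ (g) iff g | f, i.e. iff the remainder of f on division by g is 0. Divide f by g (g is monic, so eliminate the leading term of the running remainder at each step):
  leading term 3·x^5: subtract (3·x^2)·g(x) = 3·x^5 + 3·x^4 + 9·x^3 - 9·x^2, leaving 3·x^4 + x^3 + 5·x^2 - 13·x + 8
  leading term 3·x^4: subtract (3·x)·g(x) = 3·x^4 + 3·x^3 + 9·x^2 - 9·x, leaving -2·x^3 - 4·x^2 - 4·x + 8
  leading term -2·x^3: subtract (-2)·g(x) = -2·x^3 - 2·x^2 - 6·x + 6, leaving -2·x^2 + 2·x + 2
The remainder r(x) = -2·x^2 + 2·x + 2 ≠ 0 (and deg r < deg g), so g ∤ f, i.e. f ∉ (g).

Final answer: NO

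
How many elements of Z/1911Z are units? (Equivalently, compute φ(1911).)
An element a ∈ Z/1911Z is a unit iff gcd(a, 1911) = 1, so the number of units is φ(1911). φ is multiplicative, with φ(p^e) = p^e − p^(e−1). Factorise 1911 = 3 · 7^2 · 13. Then
  φ(1911) = (3 − 1) · (7^2 − 7^1) · (13 − 1) = 2 · 42 · 12 = 1008.

Final answer: Z/1911Z has φ(1911) = 1008 units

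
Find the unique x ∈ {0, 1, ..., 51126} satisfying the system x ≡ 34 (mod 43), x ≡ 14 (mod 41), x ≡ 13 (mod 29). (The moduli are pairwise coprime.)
The moduli 43, 41, 29 are pairwise coprime, so by the CRT there is a unique solution mod 43·41·29 = 51127.
Solve by successive substitution. Start with x ≡ 34 (mod 43).
  Combine with x ≡ 14 (mod 41): write x = 34 + 43·t and require 34 + 43·t ≡ 14 (mod 41), i.e. 43·t ≡ 14 − 34 ≡ 21 (mod 41). Since 43^(−1) ≡ 21 (mod 41) (43 ≡ 2 (mod 41)), t ≡ 21·21 ≡ 31 (mod 41). So x ≡ 34 + 43·31 = 1367 (mod 1763).
  Combine with x ≡ 13 (mod 29): write x = 1367 + 1763·t and require 1367 + 1763·t ≡ 13 (mod 29), i.e. 1763·t ≡ 13 − 1367 ≡ 9 (mod 29). Since 1763^(−1) ≡ 24 (mod 29) (1763 ≡ 23 (mod 29)), t ≡ 24·9 ≡ 13 (mod 29). So x ≡ 1367 + 1763·13 = 24286 (mod 51127).
Unique solution in [0, 51127): x = 24286.

Final answer: x ≡ 24286 (mod 51127); the representative in [0, 51127) is 24286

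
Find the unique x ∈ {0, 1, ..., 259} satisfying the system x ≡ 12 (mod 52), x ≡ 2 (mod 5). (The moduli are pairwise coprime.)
x ≡ 12 (mod 260); the representative in [0, 260) is 12

The moduli 52, 5 are pairwise coprime, so by the CRT there is a unique solution mod 52·5 = 260.
Solve by successive substitution. Start with x ≡ 12 (mod 52).
  Combine with x ≡ 2 (mod 5): write x = 12 + 52·t and require 12 + 52·t ≡ 2 (mod 5), i.e. 52·t ≡ 2 − 12 ≡ 0 (mod 5). Since 52^(−1) ≡ 3 (mod 5) (52 ≡ 2 (mod 5)), t ≡ 3·0 ≡ 0 (mod 5). So x ≡ 12 + 52·0 = 12 (mod 260).
Unique solution in [0, 260): x = 12.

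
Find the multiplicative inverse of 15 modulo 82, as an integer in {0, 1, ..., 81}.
Apply the extended Euclidean algorithm to (82, 15), tracking rows (r, s, t) with s·82 + t·15 = r. Each division r_prev = q·r_cur + r_new produces the new row as (previous row) − q·(current row):
  row A: (82, 1, 0)   [1·82 + 0·15 = 82]
  row B: (15, 0, 1)   [0·82 + 1·15 = 15]
  82 = 5·15 + 7   → row C = row A − 5·row B = (7, 1, −5)   [check: 1·82 − 5·15 = 7]
  15 = 2·7 + 1   → row D = row B − 2·row C = (1, −2, 11)   [check: −2·82 + 11·15 = 1]
  7 = 7·1 + 0   → remainder 0, stop. gcd = 1 (last nonzero row D).
The gcd is 1, so 15 is invertible mod 82. The last nonzero row gives −2·82 + 11·15 = 1, so t = 11. So 15^(−1) ≡ 11 (mod 82). Verify: 15 · 11 = 165 ≡ 1 (mod 82). ✓

Final answer: 15^(−1) ≡ 11 (mod 82)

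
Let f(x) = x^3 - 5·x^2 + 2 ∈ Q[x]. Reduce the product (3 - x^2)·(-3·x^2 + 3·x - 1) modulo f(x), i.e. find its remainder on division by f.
First multiply in Q[x] without reducing: a · b = 3·x^4 - 3·x^3 - 8·x^2 + 9·x - 3. Now divide by f(x) = x^3 - 5·x^2 + 2, eliminating the leading term at each step:
  leading term 3·x^4: subtract (3·x)·f(x) = 3·x^4 - 15·x^3 + 6·x, leaving 12·x^3 - 8·x^2 + 3·x - 3
  leading term 12·x^3: subtract (12)·f(x) = 12·x^3 - 60·x^2 + 24, leaving 52·x^2 + 3·x - 27
The degree is now < 3, so this is the remainder. Hence a · b ≡ 52·x^2 + 3·x - 27 in Q[x]/(f).

Final answer: a · b ≡ 52·x^2 + 3·x - 27 (mod f(x))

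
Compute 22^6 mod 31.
Use repeated squaring. Binary(6) = 110. Walk through the bits of the exponent 6 left-to-right: at each bit after the leading one, square the running value, then multiply by 22 if the bit is 1 (always reducing mod 31):
  bit 1 = 1 (leading): start with 22.
  bit 2 = 1: square 22^2 = 484 ≡ 19; bit is 1, so multiply 19·22 = 418 ≡ 15 (mod 31).
  bit 3 = 0: square 15^2 = 225 ≡ 8 (mod 31).
Final value: 22^6 ≡ 8 (mod 31).

Final answer: 8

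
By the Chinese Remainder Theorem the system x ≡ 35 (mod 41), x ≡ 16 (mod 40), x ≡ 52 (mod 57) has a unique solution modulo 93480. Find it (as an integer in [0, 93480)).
x ≡ 71416 (mod 93480); the representative in [0, 93480) is 71416

The moduli 41, 40, 57 are pairwise coprime, so by the CRT there is a unique solution mod 41·40·57 = 93480.
Solve by successive substitution. Start with x ≡ 35 (mod 41).
  Combine with x ≡ 16 (mod 40): write x = 35 + 41·t and require 35 + 41·t ≡ 16 (mod 40), i.e. 41·t ≡ 16 − 35 ≡ 21 (mod 40). Since 41^(−1) ≡ 1 (mod 40) (41 ≡ 1 (mod 40)), t ≡ 1·21 ≡ 21 (mod 40). So x ≡ 35 + 41·21 = 896 (mod 1640).
  Combine with x ≡ 52 (mod 57): write x = 896 + 1640·t and require 896 + 1640·t ≡ 52 (mod 57), i.e. 1640·t ≡ 52 − 896 ≡ 11 (mod 57). Since 1640^(−1) ≡ 35 (mod 57) (1640 ≡ 44 (mod 57)), t ≡ 35·11 ≡ 43 (mod 57). So x ≡ 896 + 1640·43 = 71416 (mod 93480).
Unique solution in [0, 93480): x = 71416.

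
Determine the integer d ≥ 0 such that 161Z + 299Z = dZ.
In the PID Z, (a, b) is generated by gcd(a, b). Compute gcd(299, 161) with the extended Euclidean algorithm, tracking rows (r, s, t) with s·299 + t·161 = r:
  row A: (299, 1, 0)   [1·299 + 0·161 = 299]
  row B: (161, 0, 1)   [0·299 + 1·161 = 161]
  299 = 1·161 + 138   → row C = row A − 1·row B = (138, 1, −1)   [check: 1·299 − 1·161 = 138]
  161 = 1·138 + 23   → row D = row B − 1·row C = (23, −1, 2)   [check: −1·299 + 2·161 = 23]
  138 = 6·23 + 0   → remainder 0, stop. gcd = 23 (last nonzero row D).
So gcd(161, 299) = 23, with Bézout identity −1·299 + 2·161 = 23. Containment (⊇): the Bézout identity exhibits 23 as an element of (161, 299), giving (23) ⊆ (161, 299). Containment (⊆): since 23 | 161 and 23 | 299 (161 = 23·7, 299 = 23·13), every Z-linear combination of 161 and 299 is divisible by 23, so (161, 299) ⊆ (23). Therefore (161, 299) = (23), d = 23.

Final answer: (161, 299) = (23); d = 23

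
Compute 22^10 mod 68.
Use repeated squaring. Binary(10) = 1010. Walk through the bits of the exponent 10 left-to-right: at each bit after the leading one, square the running value, then multiply by 22 if the bit is 1 (always reducing mod 68):
  bit 1 = 1 (leading): start with 22.
  bit 2 = 0: square 22^2 = 484 ≡ 8 (mod 68).
  bit 3 = 1: square 8^2 = 64; bit is 1, so multiply 64·22 = 1408 ≡ 48 (mod 68).
  bit 4 = 0: square 48^2 = 2304 ≡ 60 (mod 68).
Final value: 22^10 ≡ 60 (mod 68).

Final answer: 60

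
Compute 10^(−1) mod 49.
Apply the extended Euclidean algorithm to (49, 10), tracking rows (r, s, t) with s·49 + t·10 = r. Each division r_prev = q·r_cur + r_new produces the new row as (previous row) − q·(current row):
  row A: (49, 1, 0)   [1·49 + 0·10 = 49]
  row B: (10, 0, 1)   [0·49 + 1·10 = 10]
  49 = 4·10 + 9   → row C = row A − 4·row B = (9, 1, −4)   [check: 1·49 − 4·10 = 9]
  10 = 1·9 + 1   → row D = row B − 1·row C = (1, −1, 5)   [check: −1·49 + 5·10 = 1]
  9 = 9·1 + 0   → remainder 0, stop. gcd = 1 (last nonzero row D).
The gcd is 1, so 10 is invertible mod 49. The last nonzero row gives −1·49 + 5·10 = 1, so t = 5. So 10^(−1) ≡ 5 (mod 49). Verify: 10 · 5 = 50 ≡ 1 (mod 49). ✓

Final answer: 10^(−1) ≡ 5 (mod 49)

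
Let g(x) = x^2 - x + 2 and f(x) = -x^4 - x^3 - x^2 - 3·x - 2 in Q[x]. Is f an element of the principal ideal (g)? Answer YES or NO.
In Q[x] the ideal (g) consists of all multiples of g, so f ∈ (g) iff g | f, i.e. iff the remainder of f on division by g is 0. Divide f by g (g is monic, so eliminate the leading term of the running remainder at each step):
  leading term -x^4: subtract (-x^2)·g(x) = -x^4 + x^3 - 2·x^2, leaving -2·x^3 + x^2 - 3·x - 2
  leading term -2·x^3: subtract (-2·x)·g(x) = -2·x^3 + 2·x^2 - 4·x, leaving -x^2 + x - 2
  leading term -x^2: subtract (-1)·g(x) = -x^2 + x - 2, leaving 0
The remainder is 0, so f(x) = g(x) · h(x) with h(x) = -x^2 - 2·x - 1. Hence g | f, i.e. f ∈ (g).

Final answer: YES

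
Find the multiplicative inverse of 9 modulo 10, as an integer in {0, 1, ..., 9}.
Apply the extended Euclidean algorithm to (10, 9), tracking rows (r, s, t) with s·10 + t·9 = r. Each division r_prev = q·r_cur + r_new produces the new row as (previous row) − q·(current row):
  row A: (10, 1, 0)   [1·10 + 0·9 = 10]
  row B: (9, 0, 1)   [0·10 + 1·9 = 9]
  10 = 1·9 + 1   → row C = row A − 1·row B = (1, 1, −1)   [check: 1·10 − 1·9 = 1]
  9 = 9·1 + 0   → remainder 0, stop. gcd = 1 (last nonzero row C).
The gcd is 1, so 9 is invertible mod 10. The last nonzero row gives 1·10 − 1·9 = 1, so t = −1. So 9^(−1) ≡ −1 ≡ 9 (mod 10). Verify: 9 · 9 = 81 ≡ 1 (mod 10). ✓

Final answer: 9^(−1) ≡ 9 (mod 10)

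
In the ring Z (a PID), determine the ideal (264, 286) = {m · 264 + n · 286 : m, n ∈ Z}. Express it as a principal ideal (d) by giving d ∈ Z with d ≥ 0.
(264, 286) = (22); d = 22

In the PID Z, (a, b) is generated by gcd(a, b). Compute gcd(286, 264) with the extended Euclidean algorithm, tracking rows (r, s, t) with s·286 + t·264 = r:
  row A: (286, 1, 0)   [1·286 + 0·264 = 286]
  row B: (264, 0, 1)   [0·286 + 1·264 = 264]
  286 = 1·264 + 22   → row C = row A − 1·row B = (22, 1, −1)   [check: 1·286 − 1·264 = 22]
  264 = 12·22 + 0   → remainder 0, stop. gcd = 22 (last nonzero row C).
So gcd(264, 286) = 22, with Bézout identity 1·286 − 1·264 = 22. Containment (⊇): the Bézout identity exhibits 22 as an element of (264, 286), giving (22) ⊆ (264, 286). Containment (⊆): since 22 | 264 and 22 | 286 (264 = 22·12, 286 = 22·13), every Z-linear combination of 264 and 286 is divisible by 22, so (264, 286) ⊆ (22). Therefore (264, 286) = (22), d = 22.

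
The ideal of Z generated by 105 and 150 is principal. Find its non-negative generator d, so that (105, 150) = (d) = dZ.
(105, 150) = (15); d = 15

In the PID Z, (a, b) is generated by gcd(a, b). Compute gcd(150, 105) with the extended Euclidean algorithm, tracking rows (r, s, t) with s·150 + t·105 = r:
  row A: (150, 1, 0)   [1·150 + 0·105 = 150]
  row B: (105, 0, 1)   [0·150 + 1·105 = 105]
  150 = 1·105 + 45   → row C = row A − 1·row B = (45, 1, −1)   [check: 1·150 − 1·105 = 45]
  105 = 2·45 + 15   → row D = row B − 2·row C = (15, −2, 3)   [check: −2·150 + 3·105 = 15]
  45 = 3·15 + 0   → remainder 0, stop. gcd = 15 (last nonzero row D).
So gcd(105, 150) = 15, with Bézout identity −2·150 + 3·105 = 15. Containment (⊇): the Bézout identity exhibits 15 as an element of (105, 150), giving (15) ⊆ (105, 150). Containment (⊆): since 15 | 105 and 15 | 150 (105 = 15·7, 150 = 15·10), every Z-linear combination of 105 and 150 is divisible by 15, so (105, 150) ⊆ (15). Therefore (105, 150) = (15), d = 15.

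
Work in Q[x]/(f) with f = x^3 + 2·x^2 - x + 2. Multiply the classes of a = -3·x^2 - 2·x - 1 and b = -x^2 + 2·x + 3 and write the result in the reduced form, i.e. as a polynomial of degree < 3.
a · b ≡ 11·x^2 - 24·x + 17 (mod f(x))

First multiply in Q[x] without reducing: a · b = 3·x^4 - 4·x^3 - 12·x^2 - 8·x - 3. Now divide by f(x) = x^3 + 2·x^2 - x + 2, eliminating the leading term at each step:
  leading term 3·x^4: subtract (3·x)·f(x) = 3·x^4 + 6·x^3 - 3·x^2 + 6·x, leaving -10·x^3 - 9·x^2 - 14·x - 3
  leading term -10·x^3: subtract (-10)·f(x) = -10·x^3 - 20·x^2 + 10·x - 20, leaving 11·x^2 - 24·x + 17
The degree is now < 3, so this is the remainder. Hence a · b ≡ 11·x^2 - 24·x + 17 in Q[x]/(f).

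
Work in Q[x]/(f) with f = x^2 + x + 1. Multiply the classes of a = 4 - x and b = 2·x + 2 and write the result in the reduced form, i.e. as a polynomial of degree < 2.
First multiply in Q[x] without reducing: a · b = -2·x^2 + 6·x + 8. Now divide by f(x) = x^2 + x + 1, eliminating the leading term at each step:
  leading term -2·x^2: subtract (-2)·f(x) = -2·x^2 - 2·x - 2, leaving 8·x + 10
The degree is now < 2, so this is the remainder. Hence a · b ≡ 8·x + 10 in Q[x]/(f).

Final answer: a · b ≡ 8·x + 10 (mod f(x))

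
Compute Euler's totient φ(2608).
φ(2608) = 1296

φ is multiplicative, with φ(p^e) = p^e − p^(e−1). Factorise 2608 = 2^4 · 163. Then
  φ(2608) = (2^4 − 2^3) · (163 − 1) = 8 · 162 = 1296.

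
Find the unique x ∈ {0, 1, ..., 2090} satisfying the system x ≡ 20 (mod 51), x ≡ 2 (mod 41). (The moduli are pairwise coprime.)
The moduli 51, 41 are pairwise coprime, so by the CRT there is a unique solution mod 51·41 = 2091.
Solve by successive substitution. Start with x ≡ 20 (mod 51).
  Combine with x ≡ 2 (mod 41): write x = 20 + 51·t and require 20 + 51·t ≡ 2 (mod 41), i.e. 51·t ≡ 2 − 20 ≡ 23 (mod 41). Since 51^(−1) ≡ 37 (mod 41) (51 ≡ 10 (mod 41)), t ≡ 37·23 ≡ 31 (mod 41). So x ≡ 20 + 51·31 = 1601 (mod 2091).
Unique solution in [0, 2091): x = 1601.

Final answer: x ≡ 1601 (mod 2091); the representative in [0, 2091) is 1601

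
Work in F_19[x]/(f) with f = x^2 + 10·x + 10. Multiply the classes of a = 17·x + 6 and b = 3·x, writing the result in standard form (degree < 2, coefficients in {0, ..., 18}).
Multiply as integer polynomials: a · b = 51·x^2 + 18·x. Reducing coefficients mod 19: a · b ≡ 13·x^2 + 18·x. Now divide by f(x) = x^2 + 10·x + 10 in F_19[x], eliminating the leading term at each step:
  leading term 13·x^2: subtract (13)·f(x) = 13·x^2 + 16·x + 16, leaving 2·x + 3 (coefficients mod 19)
The degree is now < 2, so this is the remainder. Hence a · b ≡ 2·x + 3 in F_19[x]/(f).

Final answer: a · b ≡ 2·x + 3 (mod f(x))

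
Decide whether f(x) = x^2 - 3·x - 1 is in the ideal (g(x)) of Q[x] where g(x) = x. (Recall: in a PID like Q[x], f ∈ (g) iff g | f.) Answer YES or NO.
In Q[x] the ideal (g) consists of all multiples of g, so f ∈ (g) iff g | f, i.e. iff the remainder of f on division by g is 0. Divide f by g (g is monic, so eliminate the leading term of the running remainder at each step):
  leading term x^2: subtract (x)·g(x) = x^2, leaving -3·x - 1
  leading term -3·x: subtract (-3)·g(x) = -3·x, leaving -1
The remainder r(x) = -1 ≠ 0 (and deg r < deg g), so g ∤ f, i.e. f ∉ (g).

Final answer: NO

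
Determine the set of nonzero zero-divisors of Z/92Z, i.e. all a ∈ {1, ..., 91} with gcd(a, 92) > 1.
An element a ∈ Z/92Z (with a ≠ 0) is a zero-divisor iff gcd(a, 92) > 1 (because a is a unit precisely when gcd(a, n) = 1, and in Z/nZ every nonzero, non-unit element is a zero-divisor). Scan a = 1, ..., 91 and keep those with gcd(a, 92) > 1:
  gcd(2, 92) = 2, gcd(4, 92) = 4, gcd(6, 92) = 2, gcd(8, 92) = 4, gcd(10, 92) = 2, gcd(12, 92) = 4, gcd(14, 92) = 2, gcd(16, 92) = 4, gcd(18, 92) = 2, gcd(20, 92) = 4, gcd(22, 92) = 2, gcd(23, 92) = 23, gcd(24, 92) = 4, gcd(26, 92) = 2, gcd(28, 92) = 4, gcd(30, 92) = 2, gcd(32, 92) = 4, gcd(34, 92) = 2, gcd(36, 92) = 4, gcd(38, 92) = 2, gcd(40, 92) = 4, gcd(42, 92) = 2, gcd(44, 92) = 4, gcd(46, 92) = 46, gcd(48, 92) = 4, gcd(50, 92) = 2, gcd(52, 92) = 4, gcd(54, 92) = 2, gcd(56, 92) = 4, gcd(58, 92) = 2, gcd(60, 92) = 4, gcd(62, 92) = 2, gcd(64, 92) = 4, gcd(66, 92) = 2, gcd(68, 92) = 4, gcd(69, 92) = 23, gcd(70, 92) = 2, gcd(72, 92) = 4, gcd(74, 92) = 2, gcd(76, 92) = 4, gcd(78, 92) = 2, gcd(80, 92) = 4, gcd(82, 92) = 2, gcd(84, 92) = 4, gcd(86, 92) = 2, gcd(88, 92) = 4, gcd(90, 92) = 2.
All other a ∈ {1, ..., 91} have gcd(a, 92) = 1 and are units. So the nonzero zero-divisors are exactly the 47 values of a appearing in this scan.

Final answer: nonzero zero-divisors of Z/92Z = {2, 4, 6, 8, 10, 12, 14, 16, 18, 20, 22, 23, 24, 26, 28, 30, 32, 34, 36, 38, 40, 42, 44, 46, 48, 50, 52, 54, 56, 58, 60, 62, 64, 66, 68, 69, 70, 72, 74, 76, 78, 80, 82, 84, 86, 88, 90}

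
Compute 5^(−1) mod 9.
Apply the extended Euclidean algorithm to (9, 5), tracking rows (r, s, t) with s·9 + t·5 = r. Each division r_prev = q·r_cur + r_new produces the new row as (previous row) − q·(current row):
  row A: (9, 1, 0)   [1·9 + 0·5 = 9]
  row B: (5, 0, 1)   [0·9 + 1·5 = 5]
  9 = 1·5 + 4   → row C = row A − 1·row B = (4, 1, −1)   [check: 1·9 − 1·5 = 4]
  5 = 1·4 + 1   → row D = row B − 1·row C = (1, −1, 2)   [check: −1·9 + 2·5 = 1]
  4 = 4·1 + 0   → remainder 0, stop. gcd = 1 (last nonzero row D).
The gcd is 1, so 5 is invertible mod 9. The last nonzero row gives −1·9 + 2·5 = 1, so t = 2. So 5^(−1) ≡ 2 (mod 9). Verify: 5 · 2 = 10 ≡ 1 (mod 9). ✓

Final answer: 5^(−1) ≡ 2 (mod 9)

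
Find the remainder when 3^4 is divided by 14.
Use repeated squaring. Binary(4) = 100. Walk through the bits of the exponent 4 left-to-right: at each bit after the leading one, square the running value, then multiply by 3 if the bit is 1 (always reducing mod 14):
  bit 1 = 1 (leading): start with 3.
  bit 2 = 0: square 3^2 = 9 (mod 14).
  bit 3 = 0: square 9^2 = 81 ≡ 11 (mod 14).
Final value: 3^4 ≡ 11 (mod 14).

Final answer: 11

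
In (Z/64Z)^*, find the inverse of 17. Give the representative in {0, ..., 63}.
Apply the extended Euclidean algorithm to (64, 17), tracking rows (r, s, t) with s·64 + t·17 = r. Each division r_prev = q·r_cur + r_new produces the new row as (previous row) − q·(current row):
  row A: (64, 1, 0)   [1·64 + 0·17 = 64]
  row B: (17, 0, 1)   [0·64 + 1·17 = 17]
  64 = 3·17 + 13   → row C = row A − 3·row B = (13, 1, −3)   [check: 1·64 − 3·17 = 13]
  17 = 1·13 + 4   → row D = row B − 1·row C = (4, −1, 4)   [check: −1·64 + 4·17 = 4]
  13 = 3·4 + 1   → row E = row C − 3·row D = (1, 4, −15)   [check: 4·64 − 15·17 = 1]
  4 = 4·1 + 0   → remainder 0, stop. gcd = 1 (last nonzero row E).
The gcd is 1, so 17 is invertible mod 64. The last nonzero row gives 4·64 − 15·17 = 1, so t = −15. So 17^(−1) ≡ −15 ≡ 49 (mod 64). Verify: 17 · 49 = 833 ≡ 1 (mod 64). ✓

Final answer: 17^(−1) ≡ 49 (mod 64)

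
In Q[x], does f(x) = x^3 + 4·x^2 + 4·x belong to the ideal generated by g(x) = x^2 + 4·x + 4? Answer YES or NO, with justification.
In Q[x] the ideal (g) consists of all multiples of g, so f ∈ (g) iff g | f, i.e. iff the remainder of f on division by g is 0. Divide f by g (g is monic, so eliminate the leading term of the running remainder at each step):
  leading term x^3: subtract (x)·g(x) = x^3 + 4·x^2 + 4·x, leaving 0
The remainder is 0, so f(x) = g(x) · h(x) with h(x) = x. Hence g | f, i.e. f ∈ (g).

Final answer: YES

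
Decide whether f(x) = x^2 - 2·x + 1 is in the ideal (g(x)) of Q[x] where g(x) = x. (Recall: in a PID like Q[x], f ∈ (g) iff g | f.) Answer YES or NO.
NO

In Q[x] the ideal (g) consists of all multiples of g, so f ∈ (g) iff g | f, i.e. iff the remainder of f on division by g is 0. Divide f by g (g is monic, so eliminate the leading term of the running remainder at each step):
  leading term x^2: subtract (x)·g(x) = x^2, leaving 1 - 2·x
  leading term -2·x: subtract (-2)·g(x) = -2·x, leaving 1
The remainder r(x) = 1 ≠ 0 (and deg r < deg g), so g ∤ f, i.e. f ∉ (g).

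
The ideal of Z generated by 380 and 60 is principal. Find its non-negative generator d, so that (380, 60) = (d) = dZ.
(380, 60) = (20); d = 20

In the PID Z, (a, b) is generated by gcd(a, b). Compute gcd(380, 60) with the extended Euclidean algorithm, tracking rows (r, s, t) with s·380 + t·60 = r:
  row A: (380, 1, 0)   [1·380 + 0·60 = 380]
  row B: (60, 0, 1)   [0·380 + 1·60 = 60]
  380 = 6·60 + 20   → row C = row A − 6·row B = (20, 1, −6)   [check: 1·380 − 6·60 = 20]
  60 = 3·20 + 0   → remainder 0, stop. gcd = 20 (last nonzero row C).
So gcd(380, 60) = 20, with Bézout identity 1·380 − 6·60 = 20. Containment (⊇): the Bézout identity exhibits 20 as an element of (380, 60), giving (20) ⊆ (380, 60). Containment (⊆): since 20 | 380 and 20 | 60 (380 = 20·19, 60 = 20·3), every Z-linear combination of 380 and 60 is divisible by 20, so (380, 60) ⊆ (20). Therefore (380, 60) = (20), d = 20.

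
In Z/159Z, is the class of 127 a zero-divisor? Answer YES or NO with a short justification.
gcd(127, 159) = 1, so 127 is a unit in Z/159Z (it has a multiplicative inverse). A unit cannot be a zero-divisor: if 127·b ≡ 0 then multiplying both sides by 127^(−1) gives b ≡ 0. So 127 is not a zero-divisor.

Final answer: NO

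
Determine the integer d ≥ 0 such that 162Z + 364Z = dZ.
In the PID Z, (a, b) is generated by gcd(a, b). Compute gcd(364, 162) with the extended Euclidean algorithm, tracking rows (r, s, t) with s·364 + t·162 = r:
  row A: (364, 1, 0)   [1·364 + 0·162 = 364]
  row B: (162, 0, 1)   [0·364 + 1·162 = 162]
  364 = 2·162 + 40   → row C = row A − 2·row B = (40, 1, −2)   [check: 1·364 − 2·162 = 40]
  162 = 4·40 + 2   → row D = row B − 4·row C = (2, −4, 9)   [check: −4·364 + 9·162 = 2]
  40 = 20·2 + 0   → remainder 0, stop. gcd = 2 (last nonzero row D).
So gcd(162, 364) = 2, with Bézout identity −4·364 + 9·162 = 2. Containment (⊇): the Bézout identity exhibits 2 as an element of (162, 364), giving (2) ⊆ (162, 364). Containment (⊆): since 2 | 162 and 2 | 364 (162 = 2·81, 364 = 2·182), every Z-linear combination of 162 and 364 is divisible by 2, so (162, 364) ⊆ (2). Therefore (162, 364) = (2), d = 2.

Final answer: (162, 364) = (2); d = 2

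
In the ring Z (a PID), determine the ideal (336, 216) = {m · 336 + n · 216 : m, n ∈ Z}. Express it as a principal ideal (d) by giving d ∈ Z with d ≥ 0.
In the PID Z, (a, b) is generated by gcd(a, b). Compute gcd(336, 216) with the extended Euclidean algorithm, tracking rows (r, s, t) with s·336 + t·216 = r:
  row A: (336, 1, 0)   [1·336 + 0·216 = 336]
  row B: (216, 0, 1)   [0·336 + 1·216 = 216]
  336 = 1·216 + 120   → row C = row A − 1·row B = (120, 1, −1)   [check: 1·336 − 1·216 = 120]
  216 = 1·120 + 96   → row D = row B − 1·row C = (96, −1, 2)   [check: −1·336 + 2·216 = 96]
  120 = 1·96 + 24   → row E = row C − 1·row D = (24, 2, −3)   [check: 2·336 − 3·216 = 24]
  96 = 4·24 + 0   → remainder 0, stop. gcd = 24 (last nonzero row E).
So gcd(336, 216) = 24, with Bézout identity 2·336 − 3·216 = 24. Containment (⊇): the Bézout identity exhibits 24 as an element of (336, 216), giving (24) ⊆ (336, 216). Containment (⊆): since 24 | 336 and 24 | 216 (336 = 24·14, 216 = 24·9), every Z-linear combination of 336 and 216 is divisible by 24, so (336, 216) ⊆ (24). Therefore (336, 216) = (24), d = 24.

Final answer: (336, 216) = (24); d = 24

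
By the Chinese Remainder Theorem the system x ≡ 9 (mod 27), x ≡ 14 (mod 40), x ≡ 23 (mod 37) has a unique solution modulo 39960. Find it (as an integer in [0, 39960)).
x ≡ 37134 (mod 39960); the representative in [0, 39960) is 37134

The moduli 27, 40, 37 are pairwise coprime, so by the CRT there is a unique solution mod 27·40·37 = 39960.
Solve by successive substitution. Start with x ≡ 9 (mod 27).
  Combine with x ≡ 14 (mod 40): write x = 9 + 27·t and require 9 + 27·t ≡ 14 (mod 40), i.e. 27·t ≡ 14 − 9 ≡ 5 (mod 40). Since 27^(−1) ≡ 3 (mod 40), t ≡ 3·5 ≡ 15 (mod 40). So x ≡ 9 + 27·15 = 414 (mod 1080).
  Combine with x ≡ 23 (mod 37): write x = 414 + 1080·t and require 414 + 1080·t ≡ 23 (mod 37), i.e. 1080·t ≡ 23 − 414 ≡ 16 (mod 37). Since 1080^(−1) ≡ 16 (mod 37) (1080 ≡ 7 (mod 37)), t ≡ 16·16 ≡ 34 (mod 37). So x ≡ 414 + 1080·34 = 37134 (mod 39960).
Unique solution in [0, 39960): x = 37134.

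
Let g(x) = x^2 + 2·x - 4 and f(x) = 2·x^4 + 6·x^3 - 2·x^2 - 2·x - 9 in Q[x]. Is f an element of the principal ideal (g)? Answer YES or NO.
In Q[x] the ideal (g) consists of all multiples of g, so f ∈ (g) iff g | f, i.e. iff the remainder of f on division by g is 0. Divide f by g (g is monic, so eliminate the leading term of the running remainder at each step):
  leading term 2·x^4: subtract (2·x^2)·g(x) = 2·x^4 + 4·x^3 - 8·x^2, leaving 2·x^3 + 6·x^2 - 2·x - 9
  leading term 2·x^3: subtract (2·x)·g(x) = 2·x^3 + 4·x^2 - 8·x, leaving 2·x^2 + 6·x - 9
  leading term 2·x^2: subtract (2)·g(x) = 2·x^2 + 4·x - 8, leaving 2·x - 1
The remainder r(x) = 2·x - 1 ≠ 0 (and deg r < deg g), so g ∤ f, i.e. f ∉ (g).

Final answer: NO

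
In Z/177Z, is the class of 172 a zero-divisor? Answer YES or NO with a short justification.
NO

gcd(172, 177) = 1, so 172 is a unit in Z/177Z (it has a multiplicative inverse). A unit cannot be a zero-divisor: if 172·b ≡ 0 then multiplying both sides by 172^(−1) gives b ≡ 0. So 172 is not a zero-divisor.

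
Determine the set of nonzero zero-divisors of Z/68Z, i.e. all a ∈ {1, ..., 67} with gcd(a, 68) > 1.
nonzero zero-divisors of Z/68Z = {2, 4, 6, 8, 10, 12, 14, 16, 17, 18, 20, 22, 24, 26, 28, 30, 32, 34, 36, 38, 40, 42, 44, 46, 48, 50, 51, 52, 54, 56, 58, 60, 62, 64, 66}

An element a ∈ Z/68Z (with a ≠ 0) is a zero-divisor iff gcd(a, 68) > 1 (because a is a unit precisely when gcd(a, n) = 1, and in Z/nZ every nonzero, non-unit element is a zero-divisor). Scan a = 1, ..., 67 and keep those with gcd(a, 68) > 1:
  gcd(2, 68) = 2, gcd(4, 68) = 4, gcd(6, 68) = 2, gcd(8, 68) = 4, gcd(10, 68) = 2, gcd(12, 68) = 4, gcd(14, 68) = 2, gcd(16, 68) = 4, gcd(17, 68) = 17, gcd(18, 68) = 2, gcd(20, 68) = 4, gcd(22, 68) = 2, gcd(24, 68) = 4, gcd(26, 68) = 2, gcd(28, 68) = 4, gcd(30, 68) = 2, gcd(32, 68) = 4, gcd(34, 68) = 34, gcd(36, 68) = 4, gcd(38, 68) = 2, gcd(40, 68) = 4, gcd(42, 68) = 2, gcd(44, 68) = 4, gcd(46, 68) = 2, gcd(48, 68) = 4, gcd(50, 68) = 2, gcd(51, 68) = 17, gcd(52, 68) = 4, gcd(54, 68) = 2, gcd(56, 68) = 4, gcd(58, 68) = 2, gcd(60, 68) = 4, gcd(62, 68) = 2, gcd(64, 68) = 4, gcd(66, 68) = 2.
All other a ∈ {1, ..., 67} have gcd(a, 68) = 1 and are units. So the nonzero zero-divisors are exactly the 35 values of a appearing in this scan.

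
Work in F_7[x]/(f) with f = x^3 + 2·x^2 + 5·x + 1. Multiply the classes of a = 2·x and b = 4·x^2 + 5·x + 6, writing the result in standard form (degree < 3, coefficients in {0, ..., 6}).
Multiply as integer polynomials: a · b = 8·x^3 + 10·x^2 + 12·x. Reducing coefficients mod 7: a · b ≡ x^3 + 3·x^2 + 5·x. Now divide by f(x) = x^3 + 2·x^2 + 5·x + 1 in F_7[x], eliminating the leading term at each step:
  leading term x^3: subtract (1)·f(x) = x^3 + 2·x^2 + 5·x + 1, leaving x^2 + 6 (coefficients mod 7)
The degree is now < 3, so this is the remainder. Hence a · b ≡ x^2 + 6 in F_7[x]/(f).

Final answer: a · b ≡ x^2 + 6 (mod f(x))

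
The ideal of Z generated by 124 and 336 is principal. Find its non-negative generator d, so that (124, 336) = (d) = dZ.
In the PID Z, (a, b) is generated by gcd(a, b). Compute gcd(336, 124) with the extended Euclidean algorithm, tracking rows (r, s, t) with s·336 + t·124 = r:
  row A: (336, 1, 0)   [1·336 + 0·124 = 336]
  row B: (124, 0, 1)   [0·336 + 1·124 = 124]
  336 = 2·124 + 88   → row C = row A − 2·row B = (88, 1, −2)   [check: 1·336 − 2·124 = 88]
  124 = 1·88 + 36   → row D = row B − 1·row C = (36, −1, 3)   [check: −1·336 + 3·124 = 36]
  88 = 2·36 + 16   → row E = row C − 2·row D = (16, 3, −8)   [check: 3·336 − 8·124 = 16]
  36 = 2·16 + 4   → row F = row D − 2·row E = (4, −7, 19)   [check: −7·336 + 19·124 = 4]
  16 = 4·4 + 0   → remainder 0, stop. gcd = 4 (last nonzero row F).
So gcd(124, 336) = 4, with Bézout identity −7·336 + 19·124 = 4. Containment (⊇): the Bézout identity exhibits 4 as an element of (124, 336), giving (4) ⊆ (124, 336). Containment (⊆): since 4 | 124 and 4 | 336 (124 = 4·31, 336 = 4·84), every Z-linear combination of 124 and 336 is divisible by 4, so (124, 336) ⊆ (4). Therefore (124, 336) = (4), d = 4.

Final answer: (124, 336) = (4); d = 4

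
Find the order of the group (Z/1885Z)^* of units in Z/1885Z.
(Z/1885Z)^* consists of the classes a with gcd(a, 1885) = 1, so its order is φ(1885). φ is multiplicative, with φ(p^e) = p^e − p^(e−1). Factorise 1885 = 5 · 13 · 29. Then
  φ(1885) = (5 − 1) · (13 − 1) · (29 − 1) = 4 · 12 · 28 = 1344.
Thus |(Z/1885Z)^*| = 1344.

Final answer: |(Z/1885Z)^*| = 1344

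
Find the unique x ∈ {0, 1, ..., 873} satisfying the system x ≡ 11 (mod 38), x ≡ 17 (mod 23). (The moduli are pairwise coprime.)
x ≡ 201 (mod 874); the representative in [0, 874) is 201

The moduli 38, 23 are pairwise coprime, so by the CRT there is a unique solution mod 38·23 = 874.
Solve by successive substitution. Start with x ≡ 11 (mod 38).
  Combine with x ≡ 17 (mod 23): write x = 11 + 38·t and require 11 + 38·t ≡ 17 (mod 23), i.e. 38·t ≡ 17 − 11 ≡ 6 (mod 23). Since 38^(−1) ≡ 20 (mod 23) (38 ≡ 15 (mod 23)), t ≡ 20·6 ≡ 5 (mod 23). So x ≡ 11 + 38·5 = 201 (mod 874).
Unique solution in [0, 874): x = 201.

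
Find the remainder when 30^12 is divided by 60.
Use repeated squaring. Binary(12) = 1100. Walk through the bits of the exponent 12 left-to-right: at each bit after the leading one, square the running value, then multiply by 30 if the bit is 1 (always reducing mod 60):
  bit 1 = 1 (leading): start with 30.
  bit 2 = 1: square 30^2 = 900 ≡ 0; bit is 1, so multiply 0·30 = 0 (mod 60).
  bit 3 = 0: square 0^2 = 0 (mod 60).
  bit 4 = 0: square 0^2 = 0 (mod 60).
Final value: 30^12 ≡ 0 (mod 60).

Final answer: 0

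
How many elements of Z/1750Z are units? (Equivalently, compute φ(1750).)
Z/1750Z has φ(1750) = 600 units

An element a ∈ Z/1750Z is a unit iff gcd(a, 1750) = 1, so the number of units is φ(1750). φ is multiplicative, with φ(p^e) = p^e − p^(e−1). Factorise 1750 = 2 · 5^3 · 7. Then
  φ(1750) = (2 − 1) · (5^3 − 5^2) · (7 − 1) = 1 · 100 · 6 = 600.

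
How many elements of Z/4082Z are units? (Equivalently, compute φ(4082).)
Z/4082Z has φ(4082) = 1872 units

An element a ∈ Z/4082Z is a unit iff gcd(a, 4082) = 1, so the number of units is φ(4082). φ is multiplicative, with φ(p^e) = p^e − p^(e−1). Factorise 4082 = 2 · 13 · 157. Then
  φ(4082) = (2 − 1) · (13 − 1) · (157 − 1) = 1 · 12 · 156 = 1872.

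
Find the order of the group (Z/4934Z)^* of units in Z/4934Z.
(Z/4934Z)^* consists of the classes a with gcd(a, 4934) = 1, so its order is φ(4934). φ is multiplicative, with φ(p^e) = p^e − p^(e−1). Factorise 4934 = 2 · 2467. Then
  φ(4934) = (2 − 1) · (2467 − 1) = 1 · 2466 = 2466.
Thus |(Z/4934Z)^*| = 2466.

Final answer: |(Z/4934Z)^*| = 2466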